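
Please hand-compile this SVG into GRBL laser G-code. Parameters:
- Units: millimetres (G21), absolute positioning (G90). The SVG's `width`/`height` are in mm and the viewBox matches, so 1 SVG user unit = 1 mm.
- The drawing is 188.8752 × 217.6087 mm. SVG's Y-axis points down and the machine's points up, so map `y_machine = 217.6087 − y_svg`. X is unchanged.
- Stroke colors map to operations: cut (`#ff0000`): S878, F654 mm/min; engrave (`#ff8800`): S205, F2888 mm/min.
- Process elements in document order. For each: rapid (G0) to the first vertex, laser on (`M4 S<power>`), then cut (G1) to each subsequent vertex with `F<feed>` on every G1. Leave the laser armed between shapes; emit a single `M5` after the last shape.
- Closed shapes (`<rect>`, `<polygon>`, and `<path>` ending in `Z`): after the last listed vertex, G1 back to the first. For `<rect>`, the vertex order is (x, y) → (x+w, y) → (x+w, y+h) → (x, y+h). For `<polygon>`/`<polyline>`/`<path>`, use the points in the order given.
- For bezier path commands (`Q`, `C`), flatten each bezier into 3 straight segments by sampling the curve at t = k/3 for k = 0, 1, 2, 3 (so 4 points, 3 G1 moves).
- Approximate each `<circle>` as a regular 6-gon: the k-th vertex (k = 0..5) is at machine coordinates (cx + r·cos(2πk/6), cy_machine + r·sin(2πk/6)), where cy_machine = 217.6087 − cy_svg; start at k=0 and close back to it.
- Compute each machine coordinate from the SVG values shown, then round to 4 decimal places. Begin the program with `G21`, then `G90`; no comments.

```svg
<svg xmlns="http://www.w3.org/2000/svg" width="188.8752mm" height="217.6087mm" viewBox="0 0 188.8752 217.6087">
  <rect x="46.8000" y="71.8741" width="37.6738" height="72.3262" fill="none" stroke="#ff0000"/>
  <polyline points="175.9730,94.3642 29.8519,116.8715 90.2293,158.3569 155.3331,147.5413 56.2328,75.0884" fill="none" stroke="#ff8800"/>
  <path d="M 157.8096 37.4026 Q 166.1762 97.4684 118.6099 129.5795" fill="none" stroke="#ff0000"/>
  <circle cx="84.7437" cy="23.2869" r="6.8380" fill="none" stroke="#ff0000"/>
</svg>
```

G21
G90
G0 X46.8000 Y145.7346
M4 S878
G1 X84.4738 Y145.7346 F654
G1 X84.4738 Y73.4084 F654
G1 X46.8000 Y73.4084 F654
G1 X46.8000 Y145.7346 F654
G0 X175.9730 Y123.2445
M4 S205
G1 X29.8519 Y100.7372 F2888
G1 X90.2293 Y59.2518 F2888
G1 X155.3331 Y70.0674 F2888
G1 X56.2328 Y142.5203 F2888
G0 X157.8096 Y180.2061
M4 S878
G1 X157.1726 Y143.2683 F654
G1 X144.1060 Y112.5427 F654
G1 X118.6099 Y88.0292 F654
G0 X91.5817 Y194.3218
M4 S878
G1 X88.1627 Y200.2437 F654
G1 X81.3247 Y200.2437 F654
G1 X77.9057 Y194.3218 F654
G1 X81.3247 Y188.3999 F654
G1 X88.1627 Y188.3999 F654
G1 X91.5817 Y194.3218 F654
M5

viewBox `0 0 188.8752 217.6087` with mm width/height → 1 unit = 1 mm. Flip: y_m = 217.6087 − y_svg.

**Shape 1** — `<rect>` rectangle, stroke `#ff0000` → cut (S878, F654). Machine vertices: (46.8000,145.7346) → (84.4738,145.7346) → (84.4738,73.4084) → (46.8000,73.4084) → (46.8000,145.7346). Closed: final G1 returns to the first vertex.

**Shape 2** — `<polyline>` open polyline, stroke `#ff8800` → engrave (S205, F2888). Machine vertices: (175.9730,123.2445) → (29.8519,100.7372) → (90.2293,59.2518) → (155.3331,70.0674) → (56.2328,142.5203). Open path.

**Shape 3** — `<path>` quadratic bezier, stroke `#ff0000` → cut (S878, F654). Control points (SVG): P0=(157.8096,37.4026), P1=(166.1762,97.4684), P2=(118.6099,129.5795); sampled at t=k/3. Machine vertices: (157.8096,180.2061) → (157.1726,143.2683) → (144.1060,112.5427) → (118.6099,88.0292). Open path.

**Shape 4** — `<circle>` circle, stroke `#ff0000` → cut (S878, F654). Machine vertices: (91.5817,194.3218) → (88.1627,200.2437) → (81.3247,200.2437) → (77.9057,194.3218) → (81.3247,188.3999) → (88.1627,188.3999) → (91.5817,194.3218). Closed: final G1 returns to the first vertex.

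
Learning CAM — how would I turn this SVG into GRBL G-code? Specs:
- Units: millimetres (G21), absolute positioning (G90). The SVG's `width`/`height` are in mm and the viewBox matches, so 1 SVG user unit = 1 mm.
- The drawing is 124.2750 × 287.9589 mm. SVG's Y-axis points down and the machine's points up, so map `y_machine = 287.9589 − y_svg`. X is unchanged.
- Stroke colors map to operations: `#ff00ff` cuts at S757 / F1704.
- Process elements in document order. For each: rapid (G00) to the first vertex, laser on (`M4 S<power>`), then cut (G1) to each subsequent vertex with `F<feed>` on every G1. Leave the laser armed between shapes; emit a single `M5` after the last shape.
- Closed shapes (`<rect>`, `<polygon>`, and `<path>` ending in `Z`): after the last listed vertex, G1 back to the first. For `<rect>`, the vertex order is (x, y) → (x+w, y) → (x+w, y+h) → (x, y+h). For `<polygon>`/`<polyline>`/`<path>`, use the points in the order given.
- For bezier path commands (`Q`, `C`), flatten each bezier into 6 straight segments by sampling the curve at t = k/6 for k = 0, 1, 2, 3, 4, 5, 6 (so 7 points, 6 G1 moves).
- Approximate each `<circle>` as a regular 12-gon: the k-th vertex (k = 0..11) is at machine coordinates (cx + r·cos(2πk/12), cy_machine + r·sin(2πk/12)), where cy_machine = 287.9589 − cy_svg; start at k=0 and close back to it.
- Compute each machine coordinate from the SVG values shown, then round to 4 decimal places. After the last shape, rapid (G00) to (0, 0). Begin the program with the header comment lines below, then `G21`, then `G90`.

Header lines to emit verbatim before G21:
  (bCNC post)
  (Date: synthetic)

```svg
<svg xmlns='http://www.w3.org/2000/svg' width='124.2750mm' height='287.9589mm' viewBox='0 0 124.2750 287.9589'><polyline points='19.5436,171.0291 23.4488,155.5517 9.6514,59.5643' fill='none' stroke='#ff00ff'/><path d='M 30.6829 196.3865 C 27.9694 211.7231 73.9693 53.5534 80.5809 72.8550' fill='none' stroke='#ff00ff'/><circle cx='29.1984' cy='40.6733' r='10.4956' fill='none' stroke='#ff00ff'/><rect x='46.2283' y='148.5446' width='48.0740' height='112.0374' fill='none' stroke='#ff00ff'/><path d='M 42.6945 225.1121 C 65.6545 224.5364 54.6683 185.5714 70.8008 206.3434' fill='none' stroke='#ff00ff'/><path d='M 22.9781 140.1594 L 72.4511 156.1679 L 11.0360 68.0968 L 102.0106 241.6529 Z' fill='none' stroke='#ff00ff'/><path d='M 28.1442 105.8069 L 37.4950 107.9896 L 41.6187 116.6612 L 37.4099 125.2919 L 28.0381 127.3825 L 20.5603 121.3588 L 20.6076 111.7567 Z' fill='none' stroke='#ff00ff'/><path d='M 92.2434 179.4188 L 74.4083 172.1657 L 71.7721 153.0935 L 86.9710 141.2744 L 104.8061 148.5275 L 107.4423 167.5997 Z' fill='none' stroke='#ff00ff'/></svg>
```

(bCNC post)
(Date: synthetic)
G21
G90
G00 X19.5436 Y116.9298
M4 S757
G1 X23.4488 Y132.4072 F1704
G1 X9.6514 Y228.3946 F1704
G00 X30.6829 Y91.5724
M4 S757
G1 X32.9777 Y96.7381 F1704
G1 X40.9442 Y121.0721 F1704
G1 X52.1350 Y154.8250 F1704
G1 X64.1029 Y188.2476 F1704
G1 X74.4006 Y211.5903 F1704
G1 X80.5809 Y215.1039 F1704
G00 X39.6940 Y247.2856
M4 S757
G1 X38.2879 Y252.5334 F1704
G1 X34.4462 Y256.3751 F1704
G1 X29.1984 Y257.7812 F1704
G1 X23.9506 Y256.3751 F1704
G1 X20.1089 Y252.5334 F1704
G1 X18.7028 Y247.2856 F1704
G1 X20.1089 Y242.0378 F1704
G1 X23.9506 Y238.1961 F1704
G1 X29.1984 Y236.7900 F1704
G1 X34.4462 Y238.1961 F1704
G1 X38.2879 Y242.0378 F1704
G1 X39.6940 Y247.2856 F1704
G00 X46.2283 Y139.4143
M4 S757
G1 X94.3023 Y139.4143 F1704
G1 X94.3023 Y27.3769 F1704
G1 X46.2283 Y27.3769 F1704
G1 X46.2283 Y139.4143 F1704
G00 X42.6945 Y62.8468
M4 S757
G1 X51.6284 Y65.8795 F1704
G1 X56.6008 Y72.5846 F1704
G1 X59.3080 Y80.2365 F1704
G1 X61.4462 Y86.1095 F1704
G1 X64.7117 Y87.4777 F1704
G1 X70.8008 Y81.6155 F1704
G00 X22.9781 Y147.7995
M4 S757
G1 X72.4511 Y131.7910 F1704
G1 X11.0360 Y219.8621 F1704
G1 X102.0106 Y46.3060 F1704
G1 X22.9781 Y147.7995 F1704
G00 X28.1442 Y182.1520
M4 S757
G1 X37.4950 Y179.9693 F1704
G1 X41.6187 Y171.2977 F1704
G1 X37.4099 Y162.6670 F1704
G1 X28.0381 Y160.5764 F1704
G1 X20.5603 Y166.6001 F1704
G1 X20.6076 Y176.2022 F1704
G1 X28.1442 Y182.1520 F1704
G00 X92.2434 Y108.5401
M4 S757
G1 X74.4083 Y115.7932 F1704
G1 X71.7721 Y134.8654 F1704
G1 X86.9710 Y146.6845 F1704
G1 X104.8061 Y139.4314 F1704
G1 X107.4423 Y120.3592 F1704
G1 X92.2434 Y108.5401 F1704
M5
G00 X0.0000 Y0.0000

Since the viewBox matches the mm dimensions, user units are millimetres directly. The only transform is the Y-flip y_m = 287.9589 − y_svg.

Shape 1 is a open polyline drawn with `<polyline>`. Its stroke #ff00ff means cut at S757, F1704. After flipping Y the toolpath is (19.5436,116.9298) → (23.4488,132.4072) → (9.6514,228.3946).

Shape 2 is a cubic bezier drawn with `<path>`. Its stroke #ff00ff means cut at S757, F1704. After flipping Y the toolpath is (30.6829,91.5724) → (32.9777,96.7381) → (40.9442,121.0721) → (52.1350,154.8250) → (64.1029,188.2476) → (74.4006,211.5903) → (80.5809,215.1039).

Shape 3 is a circle drawn with `<circle>`. Its stroke #ff00ff means cut at S757, F1704. After flipping Y the toolpath is (39.6940,247.2856) → (38.2879,252.5334) → (34.4462,256.3751) → (29.1984,257.7812) → (23.9506,256.3751) → (20.1089,252.5334) → (18.7028,247.2856) → (20.1089,242.0378) → (23.9506,238.1961) → (29.1984,236.7900) → (34.4462,238.1961) → (38.2879,242.0378) → (39.6940,247.2856), returning to the start.

Shape 4 is a rectangle drawn with `<rect>`. Its stroke #ff00ff means cut at S757, F1704. After flipping Y the toolpath is (46.2283,139.4143) → (94.3023,139.4143) → (94.3023,27.3769) → (46.2283,27.3769) → (46.2283,139.4143), returning to the start.

Shape 5 is a cubic bezier drawn with `<path>`. Its stroke #ff00ff means cut at S757, F1704. After flipping Y the toolpath is (42.6945,62.8468) → (51.6284,65.8795) → (56.6008,72.5846) → (59.3080,80.2365) → (61.4462,86.1095) → (64.7117,87.4777) → (70.8008,81.6155).

Shape 6 is a closed polygon drawn with `<path>`. Its stroke #ff00ff means cut at S757, F1704. After flipping Y the toolpath is (22.9781,147.7995) → (72.4511,131.7910) → (11.0360,219.8621) → (102.0106,46.3060) → (22.9781,147.7995), returning to the start.

Shape 7 is a regular polygon drawn with `<path>`. Its stroke #ff00ff means cut at S757, F1704. After flipping Y the toolpath is (28.1442,182.1520) → (37.4950,179.9693) → (41.6187,171.2977) → (37.4099,162.6670) → (28.0381,160.5764) → (20.5603,166.6001) → (20.6076,176.2022) → (28.1442,182.1520), returning to the start.

Shape 8 is a regular polygon drawn with `<path>`. Its stroke #ff00ff means cut at S757, F1704. After flipping Y the toolpath is (92.2434,108.5401) → (74.4083,115.7932) → (71.7721,134.8654) → (86.9710,146.6845) → (104.8061,139.4314) → (107.4423,120.3592) → (92.2434,108.5401), returning to the start.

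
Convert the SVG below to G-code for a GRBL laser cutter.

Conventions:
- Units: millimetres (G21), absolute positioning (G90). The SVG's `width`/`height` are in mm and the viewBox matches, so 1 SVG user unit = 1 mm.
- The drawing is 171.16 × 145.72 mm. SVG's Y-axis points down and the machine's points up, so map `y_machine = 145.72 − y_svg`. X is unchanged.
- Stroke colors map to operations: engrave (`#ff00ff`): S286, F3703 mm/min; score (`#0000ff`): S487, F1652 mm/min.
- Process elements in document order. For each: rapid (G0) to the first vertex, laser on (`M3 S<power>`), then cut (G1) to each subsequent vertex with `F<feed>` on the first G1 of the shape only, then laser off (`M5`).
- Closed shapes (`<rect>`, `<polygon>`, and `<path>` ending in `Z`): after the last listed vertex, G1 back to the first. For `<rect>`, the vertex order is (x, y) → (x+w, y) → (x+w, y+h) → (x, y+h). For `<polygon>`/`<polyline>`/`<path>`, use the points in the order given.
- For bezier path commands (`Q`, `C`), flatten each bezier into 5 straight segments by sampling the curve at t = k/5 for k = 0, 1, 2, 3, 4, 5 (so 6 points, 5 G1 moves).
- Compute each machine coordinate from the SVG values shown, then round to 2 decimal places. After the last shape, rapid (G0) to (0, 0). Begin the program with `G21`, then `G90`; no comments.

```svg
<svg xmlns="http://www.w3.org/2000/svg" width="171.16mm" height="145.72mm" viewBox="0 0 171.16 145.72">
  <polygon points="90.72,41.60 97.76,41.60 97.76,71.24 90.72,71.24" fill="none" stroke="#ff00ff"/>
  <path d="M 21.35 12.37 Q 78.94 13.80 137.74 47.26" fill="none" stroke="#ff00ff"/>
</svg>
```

G21
G90
G0 X90.72 Y104.12
M3 S286
G1 X97.76 Y104.12 F3703
G1 X97.76 Y74.48
G1 X90.72 Y74.48
G1 X90.72 Y104.12
M5
G0 X21.35 Y133.35
M3 S286
G1 X44.43 Y131.50 F3703
G1 X67.62 Y127.08
G1 X90.89 Y120.10
G1 X114.27 Y110.56
G1 X137.74 Y98.46
M5
G0 X0.00 Y0.00

Since the viewBox matches the mm dimensions, user units are millimetres directly. The only transform is the Y-flip y_m = 145.72 − y_svg.

Shape 1 is a rectangle drawn with `<polygon>`. Its stroke #ff00ff means engrave at S286, F3703. After flipping Y the toolpath is (90.72,104.12) → (97.76,104.12) → (97.76,74.48) → (90.72,74.48) → (90.72,104.12), returning to the start.

Shape 2 is a quadratic bezier drawn with `<path>`. Its stroke #ff00ff means engrave at S286, F3703. After flipping Y the toolpath is (21.35,133.35) → (44.43,131.50) → (67.62,127.08) → (90.89,120.10) → (114.27,110.56) → (137.74,98.46).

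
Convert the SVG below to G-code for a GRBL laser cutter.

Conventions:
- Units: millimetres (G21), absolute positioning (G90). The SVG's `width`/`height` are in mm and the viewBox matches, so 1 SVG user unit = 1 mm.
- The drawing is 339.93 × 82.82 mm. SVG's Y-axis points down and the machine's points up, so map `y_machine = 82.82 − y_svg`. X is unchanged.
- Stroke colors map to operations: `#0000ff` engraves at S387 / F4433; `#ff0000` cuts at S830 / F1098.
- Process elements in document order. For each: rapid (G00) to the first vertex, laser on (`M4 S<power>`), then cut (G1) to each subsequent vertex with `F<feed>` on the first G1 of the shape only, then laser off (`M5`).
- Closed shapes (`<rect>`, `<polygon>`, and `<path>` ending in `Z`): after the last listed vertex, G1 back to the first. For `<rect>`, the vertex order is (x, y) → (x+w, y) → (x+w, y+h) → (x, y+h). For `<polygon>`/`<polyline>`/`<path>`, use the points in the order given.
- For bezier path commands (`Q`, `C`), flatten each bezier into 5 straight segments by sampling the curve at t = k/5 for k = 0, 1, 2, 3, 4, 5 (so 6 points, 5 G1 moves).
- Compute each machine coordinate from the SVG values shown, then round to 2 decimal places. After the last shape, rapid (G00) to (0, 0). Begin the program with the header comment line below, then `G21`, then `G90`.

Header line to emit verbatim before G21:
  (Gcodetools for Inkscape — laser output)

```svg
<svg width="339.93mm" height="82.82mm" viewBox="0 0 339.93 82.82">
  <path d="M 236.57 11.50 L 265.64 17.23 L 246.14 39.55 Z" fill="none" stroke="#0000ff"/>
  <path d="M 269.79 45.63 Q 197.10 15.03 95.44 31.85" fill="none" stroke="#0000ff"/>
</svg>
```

1 u = 1 mm; y_m = 82.82 − y.

[1] `<path>` regular polygon, #0000ff→engrave S387 F4433: (236.57,71.32) → (265.64,65.59) → (246.14,43.27) → (236.57,71.32) (closed)

[2] `<path>` quadratic bezier, #0000ff→engrave S387 F4433: (269.79,37.19) → (239.56,47.53) → (207.00,54.08) → (172.13,56.84) → (134.95,55.80) → (95.44,50.97)

(Gcodetools for Inkscape — laser output)
G21
G90
G00 X236.57 Y71.32
M4 S387
G1 X265.64 Y65.59 F4433
G1 X246.14 Y43.27
G1 X236.57 Y71.32
M5
G00 X269.79 Y37.19
M4 S387
G1 X239.56 Y47.53 F4433
G1 X207.00 Y54.08
G1 X172.13 Y56.84
G1 X134.95 Y55.80
G1 X95.44 Y50.97
M5
G00 X0.00 Y0.00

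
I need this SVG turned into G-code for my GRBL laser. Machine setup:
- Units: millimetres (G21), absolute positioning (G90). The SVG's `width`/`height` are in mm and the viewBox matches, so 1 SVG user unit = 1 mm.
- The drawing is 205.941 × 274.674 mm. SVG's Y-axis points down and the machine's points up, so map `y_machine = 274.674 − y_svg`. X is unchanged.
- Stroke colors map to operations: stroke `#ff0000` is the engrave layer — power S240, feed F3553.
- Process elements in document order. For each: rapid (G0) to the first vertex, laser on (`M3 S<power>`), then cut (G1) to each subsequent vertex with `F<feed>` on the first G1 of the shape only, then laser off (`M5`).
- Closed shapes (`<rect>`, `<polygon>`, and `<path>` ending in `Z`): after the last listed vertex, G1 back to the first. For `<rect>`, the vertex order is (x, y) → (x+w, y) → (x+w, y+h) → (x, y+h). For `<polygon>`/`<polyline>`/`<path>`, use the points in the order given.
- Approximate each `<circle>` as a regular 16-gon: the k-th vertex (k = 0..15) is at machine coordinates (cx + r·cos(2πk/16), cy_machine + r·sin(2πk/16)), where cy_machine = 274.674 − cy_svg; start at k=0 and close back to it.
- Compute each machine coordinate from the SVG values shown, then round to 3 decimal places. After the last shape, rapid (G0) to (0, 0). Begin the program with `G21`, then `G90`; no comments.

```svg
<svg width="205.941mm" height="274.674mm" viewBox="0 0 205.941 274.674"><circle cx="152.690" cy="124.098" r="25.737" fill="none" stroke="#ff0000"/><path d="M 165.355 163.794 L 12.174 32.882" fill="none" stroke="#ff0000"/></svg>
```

Since the viewBox matches the mm dimensions, user units are millimetres directly. The only transform is the Y-flip y_m = 274.674 − y_svg.

Shape 1 is a circle drawn with `<circle>`. Its stroke #ff0000 means engrave at S240, F3553. After flipping Y the toolpath is (178.427,150.576) → (176.468,160.425) → (170.889,168.775) → (162.539,174.354) → (152.690,176.313) → (142.841,174.354) → (134.491,168.775) → (128.912,160.425) → (126.953,150.576) → (128.912,140.727) → (134.491,132.377) → (142.841,126.798) → (152.690,124.839) → (162.539,126.798) → (170.889,132.377) → (176.468,140.727) → (178.427,150.576), returning to the start.

Shape 2 is a line segment drawn with `<path>`. Its stroke #ff0000 means engrave at S240, F3553. After flipping Y the toolpath is (165.355,110.880) → (12.174,241.792).

G21
G90
G0 X178.427 Y150.576
M3 S240
G1 X176.468 Y160.425 F3553
G1 X170.889 Y168.775
G1 X162.539 Y174.354
G1 X152.690 Y176.313
G1 X142.841 Y174.354
G1 X134.491 Y168.775
G1 X128.912 Y160.425
G1 X126.953 Y150.576
G1 X128.912 Y140.727
G1 X134.491 Y132.377
G1 X142.841 Y126.798
G1 X152.690 Y124.839
G1 X162.539 Y126.798
G1 X170.889 Y132.377
G1 X176.468 Y140.727
G1 X178.427 Y150.576
M5
G0 X165.355 Y110.880
M3 S240
G1 X12.174 Y241.792 F3553
M5
G0 X0.000 Y0.000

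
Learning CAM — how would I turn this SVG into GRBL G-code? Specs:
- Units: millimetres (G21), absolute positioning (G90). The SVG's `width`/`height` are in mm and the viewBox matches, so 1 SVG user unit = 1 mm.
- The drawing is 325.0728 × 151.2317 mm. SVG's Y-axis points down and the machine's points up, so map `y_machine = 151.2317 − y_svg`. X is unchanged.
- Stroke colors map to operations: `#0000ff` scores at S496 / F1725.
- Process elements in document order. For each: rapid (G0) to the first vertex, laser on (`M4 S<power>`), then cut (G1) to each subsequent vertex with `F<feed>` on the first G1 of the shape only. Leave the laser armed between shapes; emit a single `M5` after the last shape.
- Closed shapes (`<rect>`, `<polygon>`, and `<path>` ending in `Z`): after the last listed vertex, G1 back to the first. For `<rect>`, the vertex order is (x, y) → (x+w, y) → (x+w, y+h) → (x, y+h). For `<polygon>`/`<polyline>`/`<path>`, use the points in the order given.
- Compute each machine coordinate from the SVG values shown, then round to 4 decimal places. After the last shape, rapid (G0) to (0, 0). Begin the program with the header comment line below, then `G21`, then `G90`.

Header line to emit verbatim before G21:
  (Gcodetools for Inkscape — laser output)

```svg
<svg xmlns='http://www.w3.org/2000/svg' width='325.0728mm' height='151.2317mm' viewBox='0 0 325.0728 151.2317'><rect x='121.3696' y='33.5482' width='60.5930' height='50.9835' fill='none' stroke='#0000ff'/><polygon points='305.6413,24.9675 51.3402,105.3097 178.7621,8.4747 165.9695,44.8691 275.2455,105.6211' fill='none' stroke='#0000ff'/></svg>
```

1 u = 1 mm; y_m = 151.2317 − y.

[1] `<rect>` rectangle, #0000ff→score S496 F1725: (121.3696,117.6835) → (181.9626,117.6835) → (181.9626,66.7000) → (121.3696,66.7000) → (121.3696,117.6835) (closed)

[2] `<polygon>` closed polygon, #0000ff→score S496 F1725: (305.6413,126.2642) → (51.3402,45.9220) → (178.7621,142.7570) → (165.9695,106.3626) → (275.2455,45.6106) → (305.6413,126.2642) (closed)

(Gcodetools for Inkscape — laser output)
G21
G90
G0 X121.3696 Y117.6835
M4 S496
G1 X181.9626 Y117.6835 F1725
G1 X181.9626 Y66.7000
G1 X121.3696 Y66.7000
G1 X121.3696 Y117.6835
G0 X305.6413 Y126.2642
M4 S496
G1 X51.3402 Y45.9220 F1725
G1 X178.7621 Y142.7570
G1 X165.9695 Y106.3626
G1 X275.2455 Y45.6106
G1 X305.6413 Y126.2642
M5
G0 X0.0000 Y0.0000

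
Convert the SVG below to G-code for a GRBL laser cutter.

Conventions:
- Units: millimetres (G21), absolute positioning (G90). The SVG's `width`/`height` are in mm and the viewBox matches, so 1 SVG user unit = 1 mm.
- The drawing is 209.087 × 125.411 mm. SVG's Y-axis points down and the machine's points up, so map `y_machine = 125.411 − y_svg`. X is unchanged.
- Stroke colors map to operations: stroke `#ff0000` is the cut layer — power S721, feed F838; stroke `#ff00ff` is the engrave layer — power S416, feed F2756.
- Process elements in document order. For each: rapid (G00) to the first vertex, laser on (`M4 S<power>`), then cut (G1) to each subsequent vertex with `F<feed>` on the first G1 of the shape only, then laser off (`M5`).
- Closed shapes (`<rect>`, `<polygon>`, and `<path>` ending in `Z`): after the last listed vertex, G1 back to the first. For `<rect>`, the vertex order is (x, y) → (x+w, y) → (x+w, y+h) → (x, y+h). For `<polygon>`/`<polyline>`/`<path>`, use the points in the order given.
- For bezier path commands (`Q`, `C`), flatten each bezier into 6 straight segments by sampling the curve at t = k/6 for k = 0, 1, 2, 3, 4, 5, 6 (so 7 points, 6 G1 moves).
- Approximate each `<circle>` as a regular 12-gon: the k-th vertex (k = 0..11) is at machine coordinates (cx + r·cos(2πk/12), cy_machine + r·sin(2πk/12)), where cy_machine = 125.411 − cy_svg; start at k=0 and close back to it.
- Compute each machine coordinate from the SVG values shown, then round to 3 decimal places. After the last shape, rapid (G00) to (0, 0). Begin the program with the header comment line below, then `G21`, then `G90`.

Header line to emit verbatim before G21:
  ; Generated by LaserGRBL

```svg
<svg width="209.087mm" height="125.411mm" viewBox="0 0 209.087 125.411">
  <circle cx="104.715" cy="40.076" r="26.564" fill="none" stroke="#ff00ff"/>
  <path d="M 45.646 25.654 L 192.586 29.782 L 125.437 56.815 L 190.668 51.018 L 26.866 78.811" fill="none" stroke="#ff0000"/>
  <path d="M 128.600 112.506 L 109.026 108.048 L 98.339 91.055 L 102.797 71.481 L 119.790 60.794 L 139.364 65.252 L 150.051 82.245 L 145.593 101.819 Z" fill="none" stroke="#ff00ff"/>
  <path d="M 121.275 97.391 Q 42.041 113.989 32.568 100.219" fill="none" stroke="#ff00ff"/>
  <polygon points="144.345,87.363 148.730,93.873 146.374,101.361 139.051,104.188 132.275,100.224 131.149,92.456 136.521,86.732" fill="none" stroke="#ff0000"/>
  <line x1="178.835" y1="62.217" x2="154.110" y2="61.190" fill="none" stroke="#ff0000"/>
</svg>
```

1 u = 1 mm; y_m = 125.411 − y.

[1] `<circle>` circle, #ff00ff→engrave S416 F2756: (131.279,85.335) → (127.720,98.617) → (117.997,108.340) → (104.715,111.899) → (91.433,108.340) → (81.710,98.617) → (78.151,85.335) → (81.710,72.053) → (91.433,62.330) → (104.715,58.771) → (117.997,62.330) → (127.720,72.053) → (131.279,85.335) (closed)

[2] `<path>` open polyline, #ff0000→cut S721 F838: (45.646,99.757) → (192.586,95.629) → (125.437,68.596) → (190.668,74.393) → (26.866,46.600)

[3] `<path>` regular polygon, #ff00ff→engrave S416 F2756: (128.600,12.905) → (109.026,17.363) → (98.339,34.356) → (102.797,53.930) → (119.790,64.617) → (139.364,60.159) → (150.051,43.166) → (145.593,23.592) → (128.600,12.905) (closed)

[4] `<path>` quadratic bezier, #ff00ff→engrave S416 F2756: (121.275,28.020) → (96.801,23.331) → (76.204,20.329) → (59.481,19.014) → (46.635,19.386) → (37.663,21.446) → (32.568,25.192)

[5] `<polygon>` regular polygon, #ff0000→cut S721 F838: (144.345,38.048) → (148.730,31.538) → (146.374,24.050) → (139.051,21.223) → (132.275,25.187) → (131.149,32.955) → (136.521,38.679) → (144.345,38.048) (closed)

[6] `<line>` line segment, #ff0000→cut S721 F838: (178.835,63.194) → (154.110,64.221)

; Generated by LaserGRBL
G21
G90
G00 X131.279 Y85.335
M4 S416
G1 X127.720 Y98.617 F2756
G1 X117.997 Y108.340
G1 X104.715 Y111.899
G1 X91.433 Y108.340
G1 X81.710 Y98.617
G1 X78.151 Y85.335
G1 X81.710 Y72.053
G1 X91.433 Y62.330
G1 X104.715 Y58.771
G1 X117.997 Y62.330
G1 X127.720 Y72.053
G1 X131.279 Y85.335
M5
G00 X45.646 Y99.757
M4 S721
G1 X192.586 Y95.629 F838
G1 X125.437 Y68.596
G1 X190.668 Y74.393
G1 X26.866 Y46.600
M5
G00 X128.600 Y12.905
M4 S416
G1 X109.026 Y17.363 F2756
G1 X98.339 Y34.356
G1 X102.797 Y53.930
G1 X119.790 Y64.617
G1 X139.364 Y60.159
G1 X150.051 Y43.166
G1 X145.593 Y23.592
G1 X128.600 Y12.905
M5
G00 X121.275 Y28.020
M4 S416
G1 X96.801 Y23.331 F2756
G1 X76.204 Y20.329
G1 X59.481 Y19.014
G1 X46.635 Y19.386
G1 X37.663 Y21.446
G1 X32.568 Y25.192
M5
G00 X144.345 Y38.048
M4 S721
G1 X148.730 Y31.538 F838
G1 X146.374 Y24.050
G1 X139.051 Y21.223
G1 X132.275 Y25.187
G1 X131.149 Y32.955
G1 X136.521 Y38.679
G1 X144.345 Y38.048
M5
G00 X178.835 Y63.194
M4 S721
G1 X154.110 Y64.221 F838
M5
G00 X0.000 Y0.000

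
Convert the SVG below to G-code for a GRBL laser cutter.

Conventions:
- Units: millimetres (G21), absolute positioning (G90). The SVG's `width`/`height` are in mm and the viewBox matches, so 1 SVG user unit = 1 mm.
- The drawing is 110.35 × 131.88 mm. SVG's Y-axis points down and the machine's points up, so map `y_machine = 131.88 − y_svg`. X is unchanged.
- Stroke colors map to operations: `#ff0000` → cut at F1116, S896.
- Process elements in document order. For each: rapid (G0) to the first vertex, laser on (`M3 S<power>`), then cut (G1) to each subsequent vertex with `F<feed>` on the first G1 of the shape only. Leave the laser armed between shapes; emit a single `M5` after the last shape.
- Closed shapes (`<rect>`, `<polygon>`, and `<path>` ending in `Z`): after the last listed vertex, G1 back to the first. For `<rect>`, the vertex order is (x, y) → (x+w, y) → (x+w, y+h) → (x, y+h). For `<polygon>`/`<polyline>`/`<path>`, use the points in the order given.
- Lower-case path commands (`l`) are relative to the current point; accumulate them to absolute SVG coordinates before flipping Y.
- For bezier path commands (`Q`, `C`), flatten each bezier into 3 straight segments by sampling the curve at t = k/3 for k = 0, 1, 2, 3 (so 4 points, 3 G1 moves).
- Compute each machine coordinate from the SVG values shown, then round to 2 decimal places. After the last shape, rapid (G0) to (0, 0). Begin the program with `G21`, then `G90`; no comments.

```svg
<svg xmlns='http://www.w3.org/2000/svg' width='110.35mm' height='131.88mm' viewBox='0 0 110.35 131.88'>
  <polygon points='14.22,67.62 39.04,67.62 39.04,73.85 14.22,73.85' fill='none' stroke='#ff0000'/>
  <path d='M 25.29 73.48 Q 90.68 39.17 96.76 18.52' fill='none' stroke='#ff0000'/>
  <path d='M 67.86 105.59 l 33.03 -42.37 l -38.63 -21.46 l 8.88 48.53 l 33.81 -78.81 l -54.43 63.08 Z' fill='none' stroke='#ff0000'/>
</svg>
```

viewBox `0 0 110.35 131.88` with mm width/height → 1 unit = 1 mm. Flip: y_m = 131.88 − y_svg.

**Shape 1** — `<polygon>` rectangle, stroke `#ff0000` → cut (S896, F1116). Machine vertices: (14.22,64.26) → (39.04,64.26) → (39.04,58.03) → (14.22,58.03) → (14.22,64.26). Closed: final G1 returns to the first vertex.

**Shape 2** — `<path>` quadratic bezier, stroke `#ff0000` → cut (S896, F1116). Control points (SVG): P0=(25.29,73.48), P1=(90.68,39.17), P2=(96.76,18.52); sampled at t=k/3. Machine vertices: (25.29,58.40) → (62.29,79.76) → (86.12,98.08) → (96.76,113.36). Open path.

**Shape 3** — `<path>` closed polygon, stroke `#ff0000` → cut (S896, F1116). Machine vertices: (67.86,26.29) → (100.89,68.66) → (62.26,90.12) → (71.14,41.59) → (104.95,120.40) → (50.52,57.32) → (67.86,26.29). Closed: final G1 returns to the first vertex.

G21
G90
G0 X14.22 Y64.26
M3 S896
G1 X39.04 Y64.26 F1116
G1 X39.04 Y58.03
G1 X14.22 Y58.03
G1 X14.22 Y64.26
G0 X25.29 Y58.40
M3 S896
G1 X62.29 Y79.76 F1116
G1 X86.12 Y98.08
G1 X96.76 Y113.36
G0 X67.86 Y26.29
M3 S896
G1 X100.89 Y68.66 F1116
G1 X62.26 Y90.12
G1 X71.14 Y41.59
G1 X104.95 Y120.40
G1 X50.52 Y57.32
G1 X67.86 Y26.29
M5
G0 X0.00 Y0.00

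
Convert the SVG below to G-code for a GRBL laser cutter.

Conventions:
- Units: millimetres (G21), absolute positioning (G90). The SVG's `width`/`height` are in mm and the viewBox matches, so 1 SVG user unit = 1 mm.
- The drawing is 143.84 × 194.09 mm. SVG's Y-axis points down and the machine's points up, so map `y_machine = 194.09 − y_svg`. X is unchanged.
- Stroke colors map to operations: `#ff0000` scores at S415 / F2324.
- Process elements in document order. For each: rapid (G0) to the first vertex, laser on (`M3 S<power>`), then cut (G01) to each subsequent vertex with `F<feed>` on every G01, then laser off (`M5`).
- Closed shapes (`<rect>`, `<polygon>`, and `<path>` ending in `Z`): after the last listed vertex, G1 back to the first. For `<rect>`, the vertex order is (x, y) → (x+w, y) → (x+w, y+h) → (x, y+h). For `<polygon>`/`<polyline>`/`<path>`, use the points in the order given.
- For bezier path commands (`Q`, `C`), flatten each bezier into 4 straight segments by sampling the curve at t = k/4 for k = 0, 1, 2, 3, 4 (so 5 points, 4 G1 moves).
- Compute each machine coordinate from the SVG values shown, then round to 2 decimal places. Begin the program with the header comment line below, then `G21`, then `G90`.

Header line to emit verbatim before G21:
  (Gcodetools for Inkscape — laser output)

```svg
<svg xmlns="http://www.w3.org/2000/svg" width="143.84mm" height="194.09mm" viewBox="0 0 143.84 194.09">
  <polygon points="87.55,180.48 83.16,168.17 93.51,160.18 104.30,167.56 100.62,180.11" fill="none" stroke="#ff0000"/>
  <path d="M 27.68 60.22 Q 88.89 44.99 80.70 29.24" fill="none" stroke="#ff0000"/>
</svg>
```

(Gcodetools for Inkscape — laser output)
G21
G90
G0 X87.55 Y13.61
M3 S415
G01 X83.16 Y25.92 F2324
G01 X93.51 Y33.91 F2324
G01 X104.30 Y26.53 F2324
G01 X100.62 Y13.98 F2324
G01 X87.55 Y13.61 F2324
M5
G0 X27.68 Y133.87
M3 S415
G01 X53.95 Y141.52 F2324
G01 X71.54 Y149.23 F2324
G01 X80.46 Y157.01 F2324
G01 X80.70 Y164.85 F2324
M5

Since the viewBox matches the mm dimensions, user units are millimetres directly. The only transform is the Y-flip y_m = 194.09 − y_svg.

Shape 1 is a regular polygon drawn with `<polygon>`. Its stroke #ff0000 means score at S415, F2324. After flipping Y the toolpath is (87.55,13.61) → (83.16,25.92) → (93.51,33.91) → (104.30,26.53) → (100.62,13.98) → (87.55,13.61), returning to the start.

Shape 2 is a quadratic bezier drawn with `<path>`. Its stroke #ff0000 means score at S415, F2324. After flipping Y the toolpath is (27.68,133.87) → (53.95,141.52) → (71.54,149.23) → (80.46,157.01) → (80.70,164.85).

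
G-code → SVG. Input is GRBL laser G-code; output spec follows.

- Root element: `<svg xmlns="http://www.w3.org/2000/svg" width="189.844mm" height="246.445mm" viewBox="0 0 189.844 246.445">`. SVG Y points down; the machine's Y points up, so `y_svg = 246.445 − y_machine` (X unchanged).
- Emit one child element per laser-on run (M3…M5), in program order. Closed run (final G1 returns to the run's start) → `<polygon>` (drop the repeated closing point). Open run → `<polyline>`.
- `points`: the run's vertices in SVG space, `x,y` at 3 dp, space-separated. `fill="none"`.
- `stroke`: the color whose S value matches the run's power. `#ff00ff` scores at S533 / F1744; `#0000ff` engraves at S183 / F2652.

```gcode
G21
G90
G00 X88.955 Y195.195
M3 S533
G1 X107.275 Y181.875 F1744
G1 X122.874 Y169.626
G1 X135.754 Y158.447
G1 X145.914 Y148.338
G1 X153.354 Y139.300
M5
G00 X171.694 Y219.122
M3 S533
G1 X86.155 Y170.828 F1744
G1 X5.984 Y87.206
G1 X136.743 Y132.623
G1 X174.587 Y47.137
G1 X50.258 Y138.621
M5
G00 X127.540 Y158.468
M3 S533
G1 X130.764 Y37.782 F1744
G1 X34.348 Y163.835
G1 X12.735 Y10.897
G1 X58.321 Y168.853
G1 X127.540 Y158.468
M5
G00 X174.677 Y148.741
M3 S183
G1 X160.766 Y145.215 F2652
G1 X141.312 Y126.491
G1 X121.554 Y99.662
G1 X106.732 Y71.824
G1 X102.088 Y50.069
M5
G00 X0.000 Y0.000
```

<svg xmlns="http://www.w3.org/2000/svg" width="189.844mm" height="246.445mm" viewBox="0 0 189.844 246.445">
  <polyline points="88.955,51.250 107.275,64.570 122.874,76.819 135.754,87.998 145.914,98.107 153.354,107.145" fill="none" stroke="#ff00ff"/>
  <polyline points="171.694,27.323 86.155,75.617 5.984,159.239 136.743,113.822 174.587,199.308 50.258,107.824" fill="none" stroke="#ff00ff"/>
  <polygon points="127.540,87.977 130.764,208.663 34.348,82.610 12.735,235.548 58.321,77.592" fill="none" stroke="#ff00ff"/>
  <polyline points="174.677,97.704 160.766,101.230 141.312,119.954 121.554,146.783 106.732,174.621 102.088,196.376" fill="none" stroke="#0000ff"/>
</svg>

y_svg = 246.445 − y_m.

[1] S533→`#ff00ff` (score); open run; points: 88.955,51.250 107.275,64.570 122.874,76.819 135.754,87.998 145.914,98.107 153.354,107.145

[2] S533→`#ff00ff` (score); open run; points: 171.694,27.323 86.155,75.617 5.984,159.239 136.743,113.822 174.587,199.308 50.258,107.824

[3] S533→`#ff00ff` (score); closed run; points: 127.540,87.977 130.764,208.663 34.348,82.610 12.735,235.548 58.321,77.592

[4] S183→`#0000ff` (engrave); open run; points: 174.677,97.704 160.766,101.230 141.312,119.954 121.554,146.783 106.732,174.621 102.088,196.376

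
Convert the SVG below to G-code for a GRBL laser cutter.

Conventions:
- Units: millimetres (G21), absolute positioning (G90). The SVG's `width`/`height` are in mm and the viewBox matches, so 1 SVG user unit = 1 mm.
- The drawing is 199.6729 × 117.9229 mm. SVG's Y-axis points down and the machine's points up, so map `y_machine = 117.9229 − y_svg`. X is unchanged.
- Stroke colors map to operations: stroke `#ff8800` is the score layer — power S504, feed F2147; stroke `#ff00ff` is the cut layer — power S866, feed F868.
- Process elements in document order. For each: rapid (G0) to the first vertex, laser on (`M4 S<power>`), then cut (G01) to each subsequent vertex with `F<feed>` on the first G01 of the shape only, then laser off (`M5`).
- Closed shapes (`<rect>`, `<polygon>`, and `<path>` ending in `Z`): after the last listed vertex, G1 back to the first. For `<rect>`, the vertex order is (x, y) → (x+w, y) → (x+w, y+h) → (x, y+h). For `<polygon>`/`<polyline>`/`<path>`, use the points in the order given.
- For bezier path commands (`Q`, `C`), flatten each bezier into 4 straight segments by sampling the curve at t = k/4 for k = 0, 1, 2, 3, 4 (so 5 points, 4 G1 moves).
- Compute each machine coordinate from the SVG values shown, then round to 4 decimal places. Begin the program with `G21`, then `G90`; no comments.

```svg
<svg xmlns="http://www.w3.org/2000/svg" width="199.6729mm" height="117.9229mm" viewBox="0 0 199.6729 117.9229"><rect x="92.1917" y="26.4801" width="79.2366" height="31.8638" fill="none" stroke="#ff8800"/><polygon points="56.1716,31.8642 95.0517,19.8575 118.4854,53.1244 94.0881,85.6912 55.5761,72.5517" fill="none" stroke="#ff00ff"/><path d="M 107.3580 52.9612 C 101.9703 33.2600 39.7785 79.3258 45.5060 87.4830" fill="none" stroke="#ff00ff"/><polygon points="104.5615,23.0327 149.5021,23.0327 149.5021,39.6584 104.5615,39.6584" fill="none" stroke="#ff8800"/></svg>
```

G21
G90
G0 X92.1917 Y91.4428
M4 S504
G01 X171.4283 Y91.4428 F2147
G01 X171.4283 Y59.5790
G01 X92.1917 Y59.5790
G01 X92.1917 Y91.4428
M5
G0 X56.1716 Y86.0587
M4 S866
G01 X95.0517 Y98.0654 F868
G01 X118.4854 Y64.7985
G01 X94.0881 Y32.2317
G01 X55.5761 Y45.3712
G01 X56.1716 Y86.0587
M5
G0 X107.3580 Y64.9617
M4 S866
G01 X94.6153 Y69.0262 F868
G01 X72.2638 Y58.1477
G01 X51.9964 Y42.0457
G01 X45.5060 Y30.4399
M5
G0 X104.5615 Y94.8902
M4 S504
G01 X149.5021 Y94.8902 F2147
G01 X149.5021 Y78.2645
G01 X104.5615 Y78.2645
G01 X104.5615 Y94.8902
M5

viewBox `0 0 199.6729 117.9229` with mm width/height → 1 unit = 1 mm. Flip: y_m = 117.9229 − y_svg.

**Shape 1** — `<rect>` rectangle, stroke `#ff8800` → score (S504, F2147). Machine vertices: (92.1917,91.4428) → (171.4283,91.4428) → (171.4283,59.5790) → (92.1917,59.5790) → (92.1917,91.4428). Closed: final G1 returns to the first vertex.

**Shape 2** — `<polygon>` regular polygon, stroke `#ff00ff` → cut (S866, F868). Machine vertices: (56.1716,86.0587) → (95.0517,98.0654) → (118.4854,64.7985) → (94.0881,32.2317) → (55.5761,45.3712) → (56.1716,86.0587). Closed: final G1 returns to the first vertex.

**Shape 3** — `<path>` cubic bezier, stroke `#ff00ff` → cut (S866, F868). Control points (SVG): P0=(107.3580,52.9612), P1=(101.9703,33.2600), P2=(39.7785,79.3258), P3=(45.5060,87.4830); sampled at t=k/4. Machine vertices: (107.3580,64.9617) → (94.6153,69.0262) → (72.2638,58.1477) → (51.9964,42.0457) → (45.5060,30.4399). Open path.

**Shape 4** — `<polygon>` rectangle, stroke `#ff8800` → score (S504, F2147). Machine vertices: (104.5615,94.8902) → (149.5021,94.8902) → (149.5021,78.2645) → (104.5615,78.2645) → (104.5615,94.8902). Closed: final G1 returns to the first vertex.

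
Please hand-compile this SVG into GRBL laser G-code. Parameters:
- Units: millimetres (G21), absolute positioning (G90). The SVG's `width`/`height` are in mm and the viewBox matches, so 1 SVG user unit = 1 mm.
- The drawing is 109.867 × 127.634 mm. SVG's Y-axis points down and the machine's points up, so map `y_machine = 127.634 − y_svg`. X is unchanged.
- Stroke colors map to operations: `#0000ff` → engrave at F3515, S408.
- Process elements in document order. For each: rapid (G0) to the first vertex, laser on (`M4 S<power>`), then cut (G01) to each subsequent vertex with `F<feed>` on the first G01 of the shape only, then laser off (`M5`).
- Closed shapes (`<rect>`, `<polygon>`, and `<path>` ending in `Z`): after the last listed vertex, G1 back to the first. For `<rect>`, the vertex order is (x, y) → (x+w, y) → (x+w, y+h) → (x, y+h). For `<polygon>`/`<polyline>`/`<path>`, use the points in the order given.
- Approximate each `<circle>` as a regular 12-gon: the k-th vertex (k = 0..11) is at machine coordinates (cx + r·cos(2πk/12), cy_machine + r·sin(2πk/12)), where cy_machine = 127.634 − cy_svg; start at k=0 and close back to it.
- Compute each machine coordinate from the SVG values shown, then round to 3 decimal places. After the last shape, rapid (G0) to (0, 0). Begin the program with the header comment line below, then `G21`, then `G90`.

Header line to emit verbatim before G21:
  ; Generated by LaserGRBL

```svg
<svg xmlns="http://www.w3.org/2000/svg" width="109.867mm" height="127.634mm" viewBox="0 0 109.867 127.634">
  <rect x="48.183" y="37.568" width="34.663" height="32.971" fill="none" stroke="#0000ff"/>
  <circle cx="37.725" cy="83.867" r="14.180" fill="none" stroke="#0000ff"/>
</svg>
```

Since the viewBox matches the mm dimensions, user units are millimetres directly. The only transform is the Y-flip y_m = 127.634 − y_svg.

Shape 1 is a rectangle drawn with `<rect>`. Its stroke #0000ff means engrave at S408, F3515. After flipping Y the toolpath is (48.183,90.066) → (82.846,90.066) → (82.846,57.095) → (48.183,57.095) → (48.183,90.066), returning to the start.

Shape 2 is a circle drawn with `<circle>`. Its stroke #0000ff means engrave at S408, F3515. After flipping Y the toolpath is (51.905,43.767) → (50.005,50.857) → (44.815,56.047) → (37.725,57.947) → (30.635,56.047) → (25.445,50.857) → (23.545,43.767) → (25.445,36.677) → (30.635,31.487) → (37.725,29.587) → (44.815,31.487) → (50.005,36.677) → (51.905,43.767), returning to the start.

; Generated by LaserGRBL
G21
G90
G0 X48.183 Y90.066
M4 S408
G01 X82.846 Y90.066 F3515
G01 X82.846 Y57.095
G01 X48.183 Y57.095
G01 X48.183 Y90.066
M5
G0 X51.905 Y43.767
M4 S408
G01 X50.005 Y50.857 F3515
G01 X44.815 Y56.047
G01 X37.725 Y57.947
G01 X30.635 Y56.047
G01 X25.445 Y50.857
G01 X23.545 Y43.767
G01 X25.445 Y36.677
G01 X30.635 Y31.487
G01 X37.725 Y29.587
G01 X44.815 Y31.487
G01 X50.005 Y36.677
G01 X51.905 Y43.767
M5
G0 X0.000 Y0.000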